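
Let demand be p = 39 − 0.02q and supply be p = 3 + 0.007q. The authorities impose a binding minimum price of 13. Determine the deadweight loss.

Competitive equilibrium: 39 − 0.02q = 3 + 0.007q → q* = 1333.3333, p* = 12.3333.
At the floor p = 13, quantity demanded = (39 − 13)/0.02 = 1300.
Sellers' marginal cost at q' = 1300: 3 + 0.007·1300 = 12.1.
Δq = 1333.3333 − 1300 = 33.3333; wedge = 13 − 12.1 = 0.9.
Deadweight loss = ½ × 33.3333 × 0.9 = 15.

15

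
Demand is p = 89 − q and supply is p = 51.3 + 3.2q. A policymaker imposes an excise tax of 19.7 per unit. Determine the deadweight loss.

46.20

Competitive equilibrium: 89 − q = 51.3 + 3.2q → q* = 8.9762, p* = 80.0238.
With the tax, the buyer price exceeds the seller price by 19.7: (89 − q) − (51.3 + 3.2q) = 19.7 → q' = 4.2857.
Δq = 8.9762 − 4.2857 = 4.6905; the wedge equals the tax, 19.7.
Deadweight loss = ½ × 4.6905 × 19.7 = 46.20.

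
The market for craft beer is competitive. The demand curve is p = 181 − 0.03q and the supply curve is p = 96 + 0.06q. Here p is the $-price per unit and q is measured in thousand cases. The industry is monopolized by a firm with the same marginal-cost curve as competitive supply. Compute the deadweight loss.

$2508.68 thousand

Competitive equilibrium: 181 − 0.03q = 96 + 0.06q → q* = 944.4444, p* = 152.6667.
Marginal revenue: MR = 181 − 0.06q. Set MR = MC: 181 − 0.06q = 96 + 0.06q → q_m = 708.3333.
Price p_m = 181 − 0.03·708.3333 = 159.75; MC(q_m) = 96 + 0.06·708.3333 = 138.5.
Competitive q* = 944.4444, so Δq = 236.1111; wedge = 159.75 − 138.5 = 21.25.
Deadweight loss = ½ × 236.1111 × 21.25 = $2508.68 thousand.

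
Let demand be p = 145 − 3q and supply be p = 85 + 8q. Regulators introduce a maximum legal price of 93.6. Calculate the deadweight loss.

105.49

Competitive equilibrium: 145 − 3q = 85 + 8q → q* = 5.4545, p* = 128.6364.
At the ceiling p = 93.6, quantity supplied = (93.6 − 85)/8 = 1.075.
Willingness to pay at q' = 1.075: 145 − 3·1.075 = 141.775.
Δq = 5.4545 − 1.075 = 4.3795; wedge = 141.775 − 93.6 = 48.175.
Welfare loss = ½ × 4.3795 × 48.175 = 105.49.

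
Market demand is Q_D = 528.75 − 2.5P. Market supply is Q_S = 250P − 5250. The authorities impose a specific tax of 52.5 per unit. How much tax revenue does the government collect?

17933.17

In inverse form: demand P = 211.5 − 0.4Q, supply P = 21 + 0.004Q.
Competitive equilibrium: 211.5 − 0.4Q = 21 + 0.004Q → Q* = 471.5347, P* = 22.8861.
With the tax, the buyer price exceeds the seller price by 52.5: (211.5 − 0.4Q) − (21 + 0.004Q) = 52.5 → Q' = 341.5842.
Tax revenue = 52.5 × 341.5842 = 17933.17.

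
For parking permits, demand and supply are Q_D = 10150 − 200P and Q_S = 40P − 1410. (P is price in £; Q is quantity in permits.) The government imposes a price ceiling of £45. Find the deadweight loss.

In inverse form: demand P = 50.75 − 0.005Q, supply P = 35.25 + 0.025Q.
Competitive equilibrium: 50.75 − 0.005Q = 35.25 + 0.025Q → Q* = 516.6667, P* = 48.1667.
At the ceiling P = 45, quantity supplied = (45 − 35.25)/0.025 = 390.
Willingness to pay at Q' = 390: 50.75 − 0.005·390 = 48.8.
ΔQ = 516.6667 − 390 = 126.6667; wedge = 48.8 − 45 = 3.8.
Deadweight loss = ½ × 126.6667 × 3.8 = £240.67.

£240.67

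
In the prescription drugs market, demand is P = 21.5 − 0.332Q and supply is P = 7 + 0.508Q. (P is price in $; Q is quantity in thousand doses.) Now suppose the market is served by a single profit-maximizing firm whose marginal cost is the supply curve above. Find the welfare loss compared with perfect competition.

Competitive equilibrium: 21.5 − 0.332Q = 7 + 0.508Q → Q* = 17.2619, P* = 15.769.
Marginal revenue: MR = 21.5 − 0.664Q. Set MR = MC: 21.5 − 0.664Q = 7 + 0.508Q → Q_m = 12.372.
Price P_m = 21.5 − 0.332·12.372 = 17.3925; MC(Q_m) = 7 + 0.508·12.372 = 13.285.
Competitive Q* = 17.2619, so ΔQ = 4.8899; wedge = 17.3925 − 13.285 = 4.1075.
Welfare loss = ½ × 4.8899 × 4.1075 = $10.04 thousand.

$10.04 thousand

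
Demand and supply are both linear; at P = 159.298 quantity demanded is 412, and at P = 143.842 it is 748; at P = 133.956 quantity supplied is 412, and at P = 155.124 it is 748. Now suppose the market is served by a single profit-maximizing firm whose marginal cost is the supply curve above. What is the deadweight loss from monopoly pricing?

Demand slope = (143.842 − 159.298)/(748 − 412) = −0.046, so P = 178.25 − 0.046Q.
Supply slope = (155.124 − 133.956)/(748 − 412) = 0.063, so P = 108 + 0.063Q.
Competitive equilibrium: 178.25 − 0.046Q = 108 + 0.063Q → Q* = 644.4954, P* = 148.6032.
Marginal revenue: MR = 178.25 − 0.092Q. Set MR = MC: 178.25 − 0.092Q = 108 + 0.063Q → Q_m = 453.2258.
Price P_m = 178.25 − 0.046·453.2258 = 157.4016; MC(Q_m) = 108 + 0.063·453.2258 = 136.5532.
Competitive Q* = 644.4954, so ΔQ = 191.2696; wedge = 157.4016 − 136.5532 = 20.8484.
The triangle = ½ × 191.2696 × 20.8484 = 1993.83.

1993.83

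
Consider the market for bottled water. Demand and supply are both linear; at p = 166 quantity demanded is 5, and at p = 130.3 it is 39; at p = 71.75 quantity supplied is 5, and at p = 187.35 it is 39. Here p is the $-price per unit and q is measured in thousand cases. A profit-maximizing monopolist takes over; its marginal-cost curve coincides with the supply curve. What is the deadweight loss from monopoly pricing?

$55.58 thousand

Demand slope = (130.3 − 166)/(39 − 5) = −1.05, so p = 171.25 − 1.05q.
Supply slope = (187.35 − 71.75)/(39 − 5) = 3.4, so p = 54.75 + 3.4q.
Competitive equilibrium: 171.25 − 1.05q = 54.75 + 3.4q → q* = 26.1798, p* = 143.7612.
Marginal revenue: MR = 171.25 − 2.1q. Set MR = MC: 171.25 − 2.1q = 54.75 + 3.4q → q_m = 21.1818.
Price p_m = 171.25 − 1.05·21.1818 = 149.0091; MC(q_m) = 54.75 + 3.4·21.1818 = 126.7681.
Competitive q* = 26.1798, so Δq = 4.998; wedge = 149.0091 − 126.7681 = 22.241.
Deadweight loss = ½ × 4.998 × 22.241 = $55.58 thousand.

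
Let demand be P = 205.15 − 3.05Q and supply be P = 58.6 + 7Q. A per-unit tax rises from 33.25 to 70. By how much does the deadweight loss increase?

188.78

Competitive equilibrium: 205.15 − 3.05Q = 58.6 + 7Q → Q* = 14.5821, P* = 160.6746.
For a per-unit tax t: ΔQ = t/10.05, so DWL = ½·t·(t/10.05) = t²/20.1.
At t = 33.25: DWL = 55.003. At t = 70: DWL = 243.781.
Increase = 243.781 − 55.003 = 188.78.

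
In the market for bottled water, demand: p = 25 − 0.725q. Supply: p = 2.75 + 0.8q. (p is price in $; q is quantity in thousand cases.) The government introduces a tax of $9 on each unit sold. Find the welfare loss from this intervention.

Competitive equilibrium: 25 − 0.725q = 2.75 + 0.8q → q* = 14.5902, p* = 14.4221.
With the tax, the buyer price exceeds the seller price by 9: (25 − 0.725q) − (2.75 + 0.8q) = 9 → q' = 8.6885.
Δq = 14.5902 − 8.6885 = 5.9017; the wedge equals the tax, 9.
Welfare loss = ½ × 5.9017 × 9 = $26.56 thousand.

$26.56 thousand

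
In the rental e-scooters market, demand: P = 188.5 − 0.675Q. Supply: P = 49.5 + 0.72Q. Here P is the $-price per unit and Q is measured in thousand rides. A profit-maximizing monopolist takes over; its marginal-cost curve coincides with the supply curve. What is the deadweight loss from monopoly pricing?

$736.36 thousand

Competitive equilibrium: 188.5 − 0.675Q = 49.5 + 0.72Q → Q* = 99.6416, P* = 121.2419.
Marginal revenue: MR = 188.5 − 1.35Q. Set MR = MC: 188.5 − 1.35Q = 49.5 + 0.72Q → Q_m = 67.1498.
Price P_m = 188.5 − 0.675·67.1498 = 143.1739; MC(Q_m) = 49.5 + 0.72·67.1498 = 97.8479.
Competitive Q* = 99.6416, so ΔQ = 32.4918; wedge = 143.1739 − 97.8479 = 45.326.
Deadweight loss = ½ × 32.4918 × 45.326 = $736.36 thousand.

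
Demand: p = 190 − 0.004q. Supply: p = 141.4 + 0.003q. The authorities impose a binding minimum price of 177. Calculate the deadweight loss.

Competitive equilibrium: 190 − 0.004q = 141.4 + 0.003q → q* = 6942.8571, p* = 162.2286.
At the floor p = 177, quantity demanded = (190 − 177)/0.004 = 3250.
Sellers' marginal cost at q' = 3250: 141.4 + 0.003·3250 = 151.15.
Δq = 6942.8571 − 3250 = 3692.8571; wedge = 177 − 151.15 = 25.85.
Welfare loss = ½ × 3692.8571 × 25.85 = 47730.18.

47730.18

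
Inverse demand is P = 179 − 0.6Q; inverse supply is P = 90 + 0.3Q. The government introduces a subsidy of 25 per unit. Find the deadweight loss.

347.22

Competitive equilibrium: 179 − 0.6Q = 90 + 0.3Q → Q* = 98.8889, P* = 119.6667.
The subsidy lowers effective supply by 25: P = 65 + 0.3Q.
New quantity: 179 − 0.6Q = 65 + 0.3Q → Q' = 126.6667.
Overproduction ΔQ = 126.6667 − 98.8889 = 27.7778; wedge = subsidy = 25.
DWL = ½ × 27.7778 × 25 = 347.22.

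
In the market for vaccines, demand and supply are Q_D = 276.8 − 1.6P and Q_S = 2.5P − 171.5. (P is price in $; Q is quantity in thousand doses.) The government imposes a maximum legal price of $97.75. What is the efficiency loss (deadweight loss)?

In inverse form: demand P = 173 − 0.625Q, supply P = 68.6 + 0.4Q.
Competitive equilibrium: 173 − 0.625Q = 68.6 + 0.4Q → Q* = 101.8537, P* = 109.3415.
At the ceiling P = 97.75, quantity supplied = (97.75 − 68.6)/0.4 = 72.875.
Willingness to pay at Q' = 72.875: 173 − 0.625·72.875 = 127.4531.
ΔQ = 101.8537 − 72.875 = 28.9787; wedge = 127.4531 − 97.75 = 29.7031.
DWL = ½ × 28.9787 × 29.7031 = $430.38 thousand.

$430.38 thousand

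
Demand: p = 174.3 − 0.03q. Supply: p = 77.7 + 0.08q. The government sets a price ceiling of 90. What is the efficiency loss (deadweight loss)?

28864.08

Competitive equilibrium: 174.3 − 0.03q = 77.7 + 0.08q → q* = 878.1818, p* = 147.9545.
At the ceiling p = 90, quantity supplied = (90 − 77.7)/0.08 = 153.75.
Willingness to pay at q' = 153.75: 174.3 − 0.03·153.75 = 169.6875.
Δq = 878.1818 − 153.75 = 724.4318; wedge = 169.6875 − 90 = 79.6875.
The triangle = ½ × 724.4318 × 79.6875 = 28864.08.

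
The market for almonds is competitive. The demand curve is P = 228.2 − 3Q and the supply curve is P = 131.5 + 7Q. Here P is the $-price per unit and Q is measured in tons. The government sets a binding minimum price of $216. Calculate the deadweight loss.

$156.99

Competitive equilibrium: 228.2 − 3Q = 131.5 + 7Q → Q* = 9.67, P* = 199.19.
At the floor P = 216, quantity demanded = (228.2 − 216)/3 = 4.0667.
Sellers' marginal cost at Q' = 4.0667: 131.5 + 7·4.0667 = 159.9669.
ΔQ = 9.67 − 4.0667 = 5.6033; wedge = 216 − 159.9669 = 56.0331.
Deadweight loss = ½ × 5.6033 × 56.0331 = $156.99.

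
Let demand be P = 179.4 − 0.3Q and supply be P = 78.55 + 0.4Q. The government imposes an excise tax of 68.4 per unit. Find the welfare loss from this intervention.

3341.83

Competitive equilibrium: 179.4 − 0.3Q = 78.55 + 0.4Q → Q* = 144.0714, P* = 136.1786.
With the tax, the buyer price exceeds the seller price by 68.4: (179.4 − 0.3Q) − (78.55 + 0.4Q) = 68.4 → Q' = 46.3571.
ΔQ = 144.0714 − 46.3571 = 97.7143; the wedge equals the tax, 68.4.
Welfare loss = ½ × 97.7143 × 68.4 = 3341.83.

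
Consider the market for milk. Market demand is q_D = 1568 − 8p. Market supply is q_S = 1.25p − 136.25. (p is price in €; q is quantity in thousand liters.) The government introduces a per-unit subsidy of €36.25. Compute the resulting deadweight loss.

€710.30 thousand

In inverse form: demand p = 196 − 0.125q, supply p = 109 + 0.8q.
Competitive equilibrium: 196 − 0.125q = 109 + 0.8q → q* = 94.0541, p* = 184.2432.
The subsidy lowers effective supply by 36.25: p = 72.75 + 0.8q.
New quantity: 196 − 0.125q = 72.75 + 0.8q → q' = 133.2432.
Overproduction Δq = 133.2432 − 94.0541 = 39.1891; wedge = subsidy = 36.25.
Deadweight loss = ½ × 39.1891 × 36.25 = €710.30 thousand.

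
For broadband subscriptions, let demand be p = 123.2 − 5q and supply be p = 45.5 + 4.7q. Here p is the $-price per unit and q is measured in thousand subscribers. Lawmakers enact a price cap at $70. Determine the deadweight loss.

Competitive equilibrium: 123.2 − 5q = 45.5 + 4.7q → q* = 8.0103, p* = 83.1485.
At the ceiling p = 70, quantity supplied = (70 − 45.5)/4.7 = 5.2128.
Willingness to pay at q' = 5.2128: 123.2 − 5·5.2128 = 97.136.
Δq = 8.0103 − 5.2128 = 2.7975; wedge = 97.136 − 70 = 27.136.
DWL = ½ × 2.7975 × 27.136 = $37.96 thousand.

$37.96 thousand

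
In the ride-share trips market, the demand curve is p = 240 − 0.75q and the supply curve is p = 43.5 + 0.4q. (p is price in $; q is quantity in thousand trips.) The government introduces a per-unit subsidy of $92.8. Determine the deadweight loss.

$3744.28 thousand

Competitive equilibrium: 240 − 0.75q = 43.5 + 0.4q → q* = 170.8696, p* = 111.8478.
The subsidy lowers effective supply by 92.8: p = 0.4q − 49.3.
New quantity: 240 − 0.75q = 0.4q − 49.3 → q' = 251.5652.
Overproduction Δq = 251.5652 − 170.8696 = 80.6956; wedge = subsidy = 92.8.
Deadweight loss = ½ × 80.6956 × 92.8 = $3744.28 thousand.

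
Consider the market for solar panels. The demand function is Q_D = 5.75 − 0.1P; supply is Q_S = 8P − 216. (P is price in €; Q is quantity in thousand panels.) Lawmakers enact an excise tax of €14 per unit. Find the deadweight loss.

€9.68 thousand

In inverse form: demand P = 57.5 − 10Q, supply P = 27 + 0.125Q.
Competitive equilibrium: 57.5 − 10Q = 27 + 0.125Q → Q* = 3.0123, P* = 27.3765.
With the tax, the buyer price exceeds the seller price by 14: (57.5 − 10Q) − (27 + 0.125Q) = 14 → Q' = 1.6296.
ΔQ = 3.0123 − 1.6296 = 1.3827; the wedge equals the tax, 14.
The triangle = ½ × 1.3827 × 14 = €9.68 thousand.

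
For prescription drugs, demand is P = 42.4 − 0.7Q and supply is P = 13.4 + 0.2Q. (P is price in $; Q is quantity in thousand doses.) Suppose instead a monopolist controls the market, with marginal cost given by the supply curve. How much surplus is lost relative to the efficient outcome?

Competitive equilibrium: 42.4 − 0.7Q = 13.4 + 0.2Q → Q* = 32.2222, P* = 19.8444.
Marginal revenue: MR = 42.4 − 1.4Q. Set MR = MC: 42.4 − 1.4Q = 13.4 + 0.2Q → Q_m = 18.125.
Price P_m = 42.4 − 0.7·18.125 = 29.7125; MC(Q_m) = 13.4 + 0.2·18.125 = 17.025.
Competitive Q* = 32.2222, so ΔQ = 14.0972; wedge = 29.7125 − 17.025 = 12.6875.
Welfare loss = ½ × 14.0972 × 12.6875 = $89.43 thousand.

$89.43 thousand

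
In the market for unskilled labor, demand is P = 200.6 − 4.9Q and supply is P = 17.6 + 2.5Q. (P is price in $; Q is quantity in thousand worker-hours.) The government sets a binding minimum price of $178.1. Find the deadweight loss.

Competitive equilibrium: 200.6 − 4.9Q = 17.6 + 2.5Q → Q* = 24.7297, P* = 79.4243.
At the floor P = 178.1, quantity demanded = (200.6 − 178.1)/4.9 = 4.5918.
Sellers' marginal cost at Q' = 4.5918: 17.6 + 2.5·4.5918 = 29.0795.
ΔQ = 24.7297 − 4.5918 = 20.1379; wedge = 178.1 − 29.0795 = 149.0205.
The triangle = ½ × 20.1379 × 149.0205 = $1500.48 thousand.

$1500.48 thousand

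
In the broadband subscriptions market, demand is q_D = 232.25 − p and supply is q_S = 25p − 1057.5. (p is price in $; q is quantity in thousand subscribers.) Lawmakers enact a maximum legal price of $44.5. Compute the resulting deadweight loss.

$8472.39 thousand

In inverse form: demand p = 232.25 − q, supply p = 42.3 + 0.04q.
Competitive equilibrium: 232.25 − q = 42.3 + 0.04q → q* = 182.64423, p* = 49.60577.
At the ceiling p = 44.5, quantity supplied = (44.5 − 42.3)/0.04 = 55.
Willingness to pay at q' = 55: 232.25 − 1·55 = 177.25.
Δq = 182.64423 − 55 = 127.64423; wedge = 177.25 − 44.5 = 132.75.
Welfare loss = ½ × 127.64423 × 132.75 = $8472.39 thousand.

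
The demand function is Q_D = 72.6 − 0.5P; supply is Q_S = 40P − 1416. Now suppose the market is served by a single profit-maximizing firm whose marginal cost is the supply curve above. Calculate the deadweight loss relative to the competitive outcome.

734.98

In inverse form: demand P = 145.2 − 2Q, supply P = 35.4 + 0.025Q.
Competitive equilibrium: 145.2 − 2Q = 35.4 + 0.025Q → Q* = 54.2222, P* = 36.7556.
Marginal revenue: MR = 145.2 − 4Q. Set MR = MC: 145.2 − 4Q = 35.4 + 0.025Q → Q_m = 27.2795.
Price P_m = 145.2 − 2·27.2795 = 90.641; MC(Q_m) = 35.4 + 0.025·27.2795 = 36.082.
Competitive Q* = 54.2222, so ΔQ = 26.9427; wedge = 90.641 − 36.082 = 54.559.
Welfare loss = ½ × 26.9427 × 54.559 = 734.98.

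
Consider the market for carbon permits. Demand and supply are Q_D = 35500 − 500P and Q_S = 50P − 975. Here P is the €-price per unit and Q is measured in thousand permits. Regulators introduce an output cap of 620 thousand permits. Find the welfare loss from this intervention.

In inverse form: demand P = 71 − 0.002Q, supply P = 19.5 + 0.02Q.
Competitive equilibrium: 71 − 0.002Q = 19.5 + 0.02Q → Q* = 2340.9091, P* = 66.3182.
At Q = 620: demand price = 71 − 0.002·620 = 69.76; supply price = 19.5 + 0.02·620 = 31.9.
ΔQ = 2340.9091 − 620 = 1720.9091; wedge = 69.76 − 31.9 = 37.86.
The triangle = ½ × 1720.9091 × 37.86 = €32576.81 thousand.

€32576.81 thousand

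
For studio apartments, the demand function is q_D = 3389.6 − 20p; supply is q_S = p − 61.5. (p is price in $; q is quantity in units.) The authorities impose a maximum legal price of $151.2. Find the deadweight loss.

In inverse form: demand p = 169.48 − 0.05q, supply p = 61.5 + q.
Competitive equilibrium: 169.48 − 0.05q = 61.5 + q → q* = 102.8381, p* = 164.3381.
At the ceiling p = 151.2, quantity supplied = (151.2 − 61.5)/1 = 89.7.
Willingness to pay at q' = 89.7: 169.48 − 0.05·89.7 = 164.995.
Δq = 102.8381 − 89.7 = 13.1381; wedge = 164.995 − 151.2 = 13.795.
DWL = ½ × 13.1381 × 13.795 = $90.62.

$90.62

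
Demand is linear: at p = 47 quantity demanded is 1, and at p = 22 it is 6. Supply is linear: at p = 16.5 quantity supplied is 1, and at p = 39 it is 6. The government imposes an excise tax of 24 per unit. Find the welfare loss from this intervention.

Demand slope = (22 − 47)/(6 − 1) = −5, so p = 52 − 5q.
Supply slope = (39 − 16.5)/(6 − 1) = 4.5, so p = 12 + 4.5q.
Competitive equilibrium: 52 − 5q = 12 + 4.5q → q* = 4.2105, p* = 30.9474.
With the tax, the buyer price exceeds the seller price by 24: (52 − 5q) − (12 + 4.5q) = 24 → q' = 1.6842.
Δq = 4.2105 − 1.6842 = 2.5263; the wedge equals the tax, 24.
DWL = ½ × 2.5263 × 24 = 30.32.

30.32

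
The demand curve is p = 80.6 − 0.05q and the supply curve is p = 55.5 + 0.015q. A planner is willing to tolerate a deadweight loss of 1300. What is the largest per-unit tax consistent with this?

13

Competitive equilibrium: 80.6 − 0.05q = 55.5 + 0.015q → q* = 386.1538, p* = 61.2923.
A tax t gives Δq = t/0.065 and wedge t, so DWL = t²/0.13.
t²/0.13 = 1300 → t² = 169 → t = 13.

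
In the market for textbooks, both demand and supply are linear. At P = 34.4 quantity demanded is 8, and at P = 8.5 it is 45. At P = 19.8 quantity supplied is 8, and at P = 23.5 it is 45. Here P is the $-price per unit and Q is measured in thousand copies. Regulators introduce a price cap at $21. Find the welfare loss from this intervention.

Demand slope = (8.5 − 34.4)/(45 − 8) = −0.7, so P = 40 − 0.7Q.
Supply slope = (23.5 − 19.8)/(45 − 8) = 0.1, so P = 19 + 0.1Q.
Competitive equilibrium: 40 − 0.7Q = 19 + 0.1Q → Q* = 26.25, P* = 21.625.
At the ceiling P = 21, quantity supplied = (21 − 19)/0.1 = 20.
Willingness to pay at Q' = 20: 40 − 0.7·20 = 26.
ΔQ = 26.25 − 20 = 6.25; wedge = 26 − 21 = 5.
DWL = ½ × 6.25 × 5 = $15.625 thousand.

$15.625 thousand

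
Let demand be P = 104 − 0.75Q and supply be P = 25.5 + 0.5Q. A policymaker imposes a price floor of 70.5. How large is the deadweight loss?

Competitive equilibrium: 104 − 0.75Q = 25.5 + 0.5Q → Q* = 62.8, P* = 56.9.
At the floor P = 70.5, quantity demanded = (104 − 70.5)/0.75 = 44.6667.
Sellers' marginal cost at Q' = 44.6667: 25.5 + 0.5·44.6667 = 47.8334.
ΔQ = 62.8 − 44.6667 = 18.1333; wedge = 70.5 − 47.8334 = 22.6666.
The triangle = ½ × 18.1333 × 22.6666 = 205.51.

205.51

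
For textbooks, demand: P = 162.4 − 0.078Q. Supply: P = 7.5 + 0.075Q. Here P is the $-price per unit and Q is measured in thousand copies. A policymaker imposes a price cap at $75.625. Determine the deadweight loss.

Competitive equilibrium: 162.4 − 0.078Q = 7.5 + 0.075Q → Q* = 1012.4183, P* = 83.4314.
At the ceiling P = 75.625, quantity supplied = (75.625 − 7.5)/0.075 = 908.3333.
Willingness to pay at Q' = 908.3333: 162.4 − 0.078·908.3333 = 91.55.
ΔQ = 1012.4183 − 908.3333 = 104.085; wedge = 91.55 − 75.625 = 15.925.
Welfare loss = ½ × 104.085 × 15.925 = $828.78 thousand.

$828.78 thousand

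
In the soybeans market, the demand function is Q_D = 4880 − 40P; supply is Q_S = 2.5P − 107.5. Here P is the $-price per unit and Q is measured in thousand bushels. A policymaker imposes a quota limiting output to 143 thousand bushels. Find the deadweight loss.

$390.77 thousand

In inverse form: demand P = 122 − 0.025Q, supply P = 43 + 0.4Q.
Competitive equilibrium: 122 − 0.025Q = 43 + 0.4Q → Q* = 185.8824, P* = 117.3529.
At Q = 143: demand price = 122 − 0.025·143 = 118.425; supply price = 43 + 0.4·143 = 100.2.
ΔQ = 185.8824 − 143 = 42.8824; wedge = 118.425 − 100.2 = 18.225.
The triangle = ½ × 42.8824 × 18.225 = $390.77 thousand.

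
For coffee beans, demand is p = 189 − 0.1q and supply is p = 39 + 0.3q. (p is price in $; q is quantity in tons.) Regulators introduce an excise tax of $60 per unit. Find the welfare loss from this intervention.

$4500

Competitive equilibrium: 189 − 0.1q = 39 + 0.3q → q* = 375, p* = 151.5.
With the tax, the buyer price exceeds the seller price by 60: (189 − 0.1q) − (39 + 0.3q) = 60 → q' = 225.
Δq = 375 − 225 = 150; the wedge equals the tax, 60.
The triangle = ½ × 150 × 60 = $4500.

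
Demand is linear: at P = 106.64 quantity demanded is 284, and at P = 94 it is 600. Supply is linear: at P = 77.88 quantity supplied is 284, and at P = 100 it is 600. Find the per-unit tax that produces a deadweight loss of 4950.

Demand slope = (94 − 106.64)/(600 − 284) = −0.04, so P = 118 − 0.04Q.
Supply slope = (100 − 77.88)/(600 − 284) = 0.07, so P = 58 + 0.07Q.
Competitive equilibrium: 118 − 0.04Q = 58 + 0.07Q → Q* = 545.4545, P* = 96.1818.
A tax t gives ΔQ = t/0.11 and wedge t, so DWL = t²/0.22.
t²/0.22 = 4950 → t² = 1089 → t = 33.

33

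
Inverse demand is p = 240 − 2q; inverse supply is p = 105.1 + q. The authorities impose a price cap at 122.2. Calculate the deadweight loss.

1164.83

Competitive equilibrium: 240 − 2q = 105.1 + q → q* = 44.9667, p* = 150.0667.
At the ceiling p = 122.2, quantity supplied = (122.2 − 105.1)/1 = 17.1.
Willingness to pay at q' = 17.1: 240 − 2·17.1 = 205.8.
Δq = 44.9667 − 17.1 = 27.8667; wedge = 205.8 − 122.2 = 83.6.
Deadweight loss = ½ × 27.8667 × 83.6 = 1164.83.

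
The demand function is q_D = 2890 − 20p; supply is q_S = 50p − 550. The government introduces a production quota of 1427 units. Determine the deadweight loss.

8068.80

In inverse form: demand p = 144.5 − 0.05q, supply p = 11 + 0.02q.
Competitive equilibrium: 144.5 − 0.05q = 11 + 0.02q → q* = 1907.1429, p* = 49.1429.
At q = 1427: demand price = 144.5 − 0.05·1427 = 73.15; supply price = 11 + 0.02·1427 = 39.54.
Δq = 1907.1429 − 1427 = 480.1429; wedge = 73.15 − 39.54 = 33.61.
DWL = ½ × 480.1429 × 33.61 = 8068.80.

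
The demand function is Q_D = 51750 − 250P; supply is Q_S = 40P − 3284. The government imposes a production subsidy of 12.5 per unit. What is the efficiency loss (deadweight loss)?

In inverse form: demand P = 207 − 0.004Q, supply P = 82.1 + 0.025Q.
Competitive equilibrium: 207 − 0.004Q = 82.1 + 0.025Q → Q* = 4306.8966, P* = 189.7724.
The subsidy lowers effective supply by 12.5: P = 69.6 + 0.025Q.
New quantity: 207 − 0.004Q = 69.6 + 0.025Q → Q' = 4737.931.
Overproduction ΔQ = 4737.931 − 4306.8966 = 431.0344; wedge = subsidy = 12.5.
The triangle = ½ × 431.0344 × 12.5 = 2693.97.

2693.97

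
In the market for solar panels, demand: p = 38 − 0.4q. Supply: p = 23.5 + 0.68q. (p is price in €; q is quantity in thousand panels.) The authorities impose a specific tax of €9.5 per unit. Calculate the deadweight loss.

Competitive equilibrium: 38 − 0.4q = 23.5 + 0.68q → q* = 13.4259, p* = 32.6296.
With the tax, the buyer price exceeds the seller price by 9.5: (38 − 0.4q) − (23.5 + 0.68q) = 9.5 → q' = 4.6296.
Δq = 13.4259 − 4.6296 = 8.7963; the wedge equals the tax, 9.5.
Deadweight loss = ½ × 8.7963 × 9.5 = €41.78 thousand.

€41.78 thousand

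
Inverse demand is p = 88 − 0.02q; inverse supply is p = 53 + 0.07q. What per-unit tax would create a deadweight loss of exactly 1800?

18

Competitive equilibrium: 88 − 0.02q = 53 + 0.07q → q* = 388.8889, p* = 80.2222.
A tax t gives Δq = t/0.09 and wedge t, so DWL = t²/0.18.
t²/0.18 = 1800 → t² = 324 → t = 18.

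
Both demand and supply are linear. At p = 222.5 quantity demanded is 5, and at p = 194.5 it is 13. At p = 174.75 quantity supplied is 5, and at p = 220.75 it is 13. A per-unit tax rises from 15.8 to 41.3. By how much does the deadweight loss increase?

78.71

Demand slope = (194.5 − 222.5)/(13 − 5) = −3.5, so p = 240 − 3.5q.
Supply slope = (220.75 − 174.75)/(13 − 5) = 5.75, so p = 146 + 5.75q.
Competitive equilibrium: 240 − 3.5q = 146 + 5.75q → q* = 10.1622, p* = 204.4324.
For a per-unit tax t: Δq = t/9.25, so DWL = ½·t·(t/9.25) = t²/18.5.
At t = 15.8: DWL = 13.494. At t = 41.3: DWL = 92.199.
Increase = 92.199 − 13.494 = 78.71.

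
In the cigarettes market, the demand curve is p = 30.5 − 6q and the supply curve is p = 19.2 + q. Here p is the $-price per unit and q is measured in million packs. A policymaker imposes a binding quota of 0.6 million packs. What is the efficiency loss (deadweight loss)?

$3.60 million

Competitive equilibrium: 30.5 − 6q = 19.2 + q → q* = 1.6143, p* = 20.8143.
At q = 0.6: demand price = 30.5 − 6·0.6 = 26.9; supply price = 19.2 + 1·0.6 = 19.8.
Δq = 1.6143 − 0.6 = 1.0143; wedge = 26.9 − 19.8 = 7.1.
DWL = ½ × 1.0143 × 7.1 = $3.60 million.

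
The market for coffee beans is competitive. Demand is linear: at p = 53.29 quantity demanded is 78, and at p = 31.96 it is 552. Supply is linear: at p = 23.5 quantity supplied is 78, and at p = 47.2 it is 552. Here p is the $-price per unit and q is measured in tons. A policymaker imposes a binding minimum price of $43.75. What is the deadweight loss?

Demand slope = (31.96 − 53.29)/(552 − 78) = −0.045, so p = 56.8 − 0.045q.
Supply slope = (47.2 − 23.5)/(552 − 78) = 0.05, so p = 19.6 + 0.05q.
Competitive equilibrium: 56.8 − 0.045q = 19.6 + 0.05q → q* = 391.5789, p* = 39.1789.
At the floor p = 43.75, quantity demanded = (56.8 − 43.75)/0.045 = 290.
Sellers' marginal cost at q' = 290: 19.6 + 0.05·290 = 34.1.
Δq = 391.5789 − 290 = 101.5789; wedge = 43.75 − 34.1 = 9.65.
Welfare loss = ½ × 101.5789 × 9.65 = $490.12.

$490.12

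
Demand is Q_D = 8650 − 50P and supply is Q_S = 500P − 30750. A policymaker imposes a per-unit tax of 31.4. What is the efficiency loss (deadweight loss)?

In inverse form: demand P = 173 − 0.02Q, supply P = 61.5 + 0.002Q.
Competitive equilibrium: 173 − 0.02Q = 61.5 + 0.002Q → Q* = 5068.1818, P* = 71.6364.
With the tax, the buyer price exceeds the seller price by 31.4: (173 − 0.02Q) − (61.5 + 0.002Q) = 31.4 → Q' = 3640.9091.
ΔQ = 5068.1818 − 3640.9091 = 1427.2727; the wedge equals the tax, 31.4.
DWL = ½ × 1427.2727 × 31.4 = 22408.18.

22408.18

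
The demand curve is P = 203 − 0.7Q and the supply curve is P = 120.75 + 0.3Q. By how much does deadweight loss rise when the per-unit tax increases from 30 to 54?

Competitive equilibrium: 203 − 0.7Q = 120.75 + 0.3Q → Q* = 82.25, P* = 145.425.
For a per-unit tax t: ΔQ = t/1, so DWL = ½·t·(t/1) = t²/2.
At t = 30: DWL = 450. At t = 54: DWL = 1458.
Increase = 1458 − 450 = 1008.

1008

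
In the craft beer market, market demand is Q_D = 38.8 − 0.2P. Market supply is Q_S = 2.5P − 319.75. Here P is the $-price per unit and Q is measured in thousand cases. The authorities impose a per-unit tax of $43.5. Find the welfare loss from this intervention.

In inverse form: demand P = 194 − 5Q, supply P = 127.9 + 0.4Q.
Competitive equilibrium: 194 − 5Q = 127.9 + 0.4Q → Q* = 12.2407, P* = 132.7963.
With the tax, the buyer price exceeds the seller price by 43.5: (194 − 5Q) − (127.9 + 0.4Q) = 43.5 → Q' = 4.1852.
ΔQ = 12.2407 − 4.1852 = 8.0555; the wedge equals the tax, 43.5.
DWL = ½ × 8.0555 × 43.5 = $175.21 thousand.

$175.21 thousand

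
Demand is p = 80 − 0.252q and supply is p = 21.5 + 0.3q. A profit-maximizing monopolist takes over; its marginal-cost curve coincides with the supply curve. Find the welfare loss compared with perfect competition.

Competitive equilibrium: 80 − 0.252q = 21.5 + 0.3q → q* = 105.9783, p* = 53.2935.
Marginal revenue: MR = 80 − 0.504q. Set MR = MC: 80 − 0.504q = 21.5 + 0.3q → q_m = 72.7612.
Price p_m = 80 − 0.252·72.7612 = 61.6642; MC(q_m) = 21.5 + 0.3·72.7612 = 43.3284.
Competitive q* = 105.9783, so Δq = 33.2171; wedge = 61.6642 − 43.3284 = 18.3358.
The triangle = ½ × 33.2171 × 18.3358 = 304.53.

304.53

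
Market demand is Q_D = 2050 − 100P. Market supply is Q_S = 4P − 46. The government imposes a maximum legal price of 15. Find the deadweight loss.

55.25

In inverse form: demand P = 20.5 − 0.01Q, supply P = 11.5 + 0.25Q.
Competitive equilibrium: 20.5 − 0.01Q = 11.5 + 0.25Q → Q* = 34.6154, P* = 20.1538.
At the ceiling P = 15, quantity supplied = (15 − 11.5)/0.25 = 14.
Willingness to pay at Q' = 14: 20.5 − 0.01·14 = 20.36.
ΔQ = 34.6154 − 14 = 20.6154; wedge = 20.36 − 15 = 5.36.
DWL = ½ × 20.6154 × 5.36 = 55.25.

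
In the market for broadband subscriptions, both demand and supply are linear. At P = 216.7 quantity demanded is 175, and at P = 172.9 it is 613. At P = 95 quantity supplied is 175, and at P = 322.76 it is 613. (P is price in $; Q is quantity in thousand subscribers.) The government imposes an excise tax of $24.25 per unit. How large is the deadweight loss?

Demand slope = (172.9 − 216.7)/(613 − 175) = −0.1, so P = 234.2 − 0.1Q.
Supply slope = (322.76 − 95)/(613 − 175) = 0.52, so P = 4 + 0.52Q.
Competitive equilibrium: 234.2 − 0.1Q = 4 + 0.52Q → Q* = 371.2903, P* = 197.071.
With the tax, the buyer price exceeds the seller price by 24.25: (234.2 − 0.1Q) − (4 + 0.52Q) = 24.25 → Q' = 332.1774.
ΔQ = 371.2903 − 332.1774 = 39.1129; the wedge equals the tax, 24.25.
The triangle = ½ × 39.1129 × 24.25 = $474.24 thousand.

$474.24 thousand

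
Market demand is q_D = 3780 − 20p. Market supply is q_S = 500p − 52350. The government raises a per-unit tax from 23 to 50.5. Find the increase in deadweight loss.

19435.10

In inverse form: demand p = 189 − 0.05q, supply p = 104.7 + 0.002q.
Competitive equilibrium: 189 − 0.05q = 104.7 + 0.002q → q* = 1621.1538, p* = 107.9423.
For a per-unit tax t: Δq = t/0.052, so DWL = ½·t·(t/0.052) = t²/0.104.
At t = 23: DWL = 5086.538. At t = 50.5: DWL = 24521.635.
Increase = 24521.635 − 5086.538 = 19435.10.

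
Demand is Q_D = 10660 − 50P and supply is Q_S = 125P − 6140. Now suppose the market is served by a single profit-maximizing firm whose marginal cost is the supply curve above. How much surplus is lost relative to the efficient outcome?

83464.31

In inverse form: demand P = 213.2 − 0.02Q, supply P = 49.12 + 0.008Q.
Competitive equilibrium: 213.2 − 0.02Q = 49.12 + 0.008Q → Q* = 5860, P* = 96.
Marginal revenue: MR = 213.2 − 0.04Q. Set MR = MC: 213.2 − 0.04Q = 49.12 + 0.008Q → Q_m = 3418.3333333.
Price P_m = 213.2 − 0.02·3418.3333333 = 144.8333333; MC(Q_m) = 49.12 + 0.008·3418.3333333 = 76.4666667.
Competitive Q* = 5860, so ΔQ = 2441.6666667; wedge = 144.8333333 − 76.4666667 = 68.3666666.
Deadweight loss = ½ × 2441.6666667 × 68.3666666 = 83464.31.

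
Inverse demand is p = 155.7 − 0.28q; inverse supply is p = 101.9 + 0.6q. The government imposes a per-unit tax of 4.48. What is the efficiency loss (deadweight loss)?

Competitive equilibrium: 155.7 − 0.28q = 101.9 + 0.6q → q* = 61.1364, p* = 138.5818.
With the tax, the buyer price exceeds the seller price by 4.48: (155.7 − 0.28q) − (101.9 + 0.6q) = 4.48 → q' = 56.0455.
Δq = 61.1364 − 56.0455 = 5.0909; the wedge equals the tax, 4.48.
The triangle = ½ × 5.0909 × 4.48 = 11.40.

11.40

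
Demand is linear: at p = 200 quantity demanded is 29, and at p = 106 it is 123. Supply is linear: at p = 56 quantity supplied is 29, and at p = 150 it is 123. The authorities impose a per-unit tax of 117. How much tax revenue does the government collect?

4972.50

Demand slope = (106 − 200)/(123 − 29) = −1, so p = 229 − q.
Supply slope = (150 − 56)/(123 − 29) = 1, so p = 27 + q.
Competitive equilibrium: 229 − q = 27 + q → q* = 101, p* = 128.
With the tax, the buyer price exceeds the seller price by 117: (229 − q) − (27 + q) = 117 → q' = 42.5.
Tax revenue = 117 × 42.5 = 4972.50.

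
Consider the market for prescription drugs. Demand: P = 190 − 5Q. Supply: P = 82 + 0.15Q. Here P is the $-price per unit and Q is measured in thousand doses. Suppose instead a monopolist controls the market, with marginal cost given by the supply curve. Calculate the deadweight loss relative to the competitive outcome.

$274.80 thousand

Competitive equilibrium: 190 − 5Q = 82 + 0.15Q → Q* = 20.9709, P* = 85.1456.
Marginal revenue: MR = 190 − 10Q. Set MR = MC: 190 − 10Q = 82 + 0.15Q → Q_m = 10.6404.
Price P_m = 190 − 5·10.6404 = 136.798; MC(Q_m) = 82 + 0.15·10.6404 = 83.5961.
Competitive Q* = 20.9709, so ΔQ = 10.3305; wedge = 136.798 − 83.5961 = 53.2019.
Deadweight loss = ½ × 10.3305 × 53.2019 = $274.80 thousand.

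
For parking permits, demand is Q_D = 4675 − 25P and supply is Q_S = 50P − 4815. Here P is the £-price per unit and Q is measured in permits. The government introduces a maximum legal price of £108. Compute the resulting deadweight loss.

In inverse form: demand P = 187 − 0.04Q, supply P = 96.3 + 0.02Q.
Competitive equilibrium: 187 − 0.04Q = 96.3 + 0.02Q → Q* = 1511.6667, P* = 126.5333.
At the ceiling P = 108, quantity supplied = (108 − 96.3)/0.02 = 585.
Willingness to pay at Q' = 585: 187 − 0.04·585 = 163.6.
ΔQ = 1511.6667 − 585 = 926.6667; wedge = 163.6 − 108 = 55.6.
Deadweight loss = ½ × 926.6667 × 55.6 = £25761.33.

£25761.33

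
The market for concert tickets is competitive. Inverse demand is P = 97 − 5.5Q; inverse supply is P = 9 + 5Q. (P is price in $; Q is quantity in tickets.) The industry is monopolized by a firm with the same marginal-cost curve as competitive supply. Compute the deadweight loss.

Competitive equilibrium: 97 − 5.5Q = 9 + 5Q → Q* = 8.38095, P* = 50.90476.
Marginal revenue: MR = 97 − 11Q. Set MR = MC: 97 − 11Q = 9 + 5Q → Q_m = 5.5.
Price P_m = 97 − 5.5·5.5 = 66.75; MC(Q_m) = 9 + 5·5.5 = 36.5.
Competitive Q* = 8.38095, so ΔQ = 2.88095; wedge = 66.75 − 36.5 = 30.25.
The triangle = ½ × 2.88095 × 30.25 = $43.57.

$43.57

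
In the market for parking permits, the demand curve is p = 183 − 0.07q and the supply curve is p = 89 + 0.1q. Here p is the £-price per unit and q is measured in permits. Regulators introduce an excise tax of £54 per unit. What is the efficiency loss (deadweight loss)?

Competitive equilibrium: 183 − 0.07q = 89 + 0.1q → q* = 552.9412, p* = 144.2941.
With the tax, the buyer price exceeds the seller price by 54: (183 − 0.07q) − (89 + 0.1q) = 54 → q' = 235.2941.
Δq = 552.9412 − 235.2941 = 317.6471; the wedge equals the tax, 54.
The triangle = ½ × 317.6471 × 54 = £8576.47.

£8576.47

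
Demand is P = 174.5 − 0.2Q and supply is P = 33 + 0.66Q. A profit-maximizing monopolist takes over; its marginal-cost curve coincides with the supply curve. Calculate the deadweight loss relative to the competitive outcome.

414.41

Competitive equilibrium: 174.5 − 0.2Q = 33 + 0.66Q → Q* = 164.5349, P* = 141.593.
Marginal revenue: MR = 174.5 − 0.4Q. Set MR = MC: 174.5 − 0.4Q = 33 + 0.66Q → Q_m = 133.4906.
Price P_m = 174.5 − 0.2·133.4906 = 147.8019; MC(Q_m) = 33 + 0.66·133.4906 = 121.1038.
Competitive Q* = 164.5349, so ΔQ = 31.0443; wedge = 147.8019 − 121.1038 = 26.6981.
Welfare loss = ½ × 31.0443 × 26.6981 = 414.41.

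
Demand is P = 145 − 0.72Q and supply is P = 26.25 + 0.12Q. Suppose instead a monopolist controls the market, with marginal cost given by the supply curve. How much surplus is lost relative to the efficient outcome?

Competitive equilibrium: 145 − 0.72Q = 26.25 + 0.12Q → Q* = 141.36905, P* = 43.21429.
Marginal revenue: MR = 145 − 1.44Q. Set MR = MC: 145 − 1.44Q = 26.25 + 0.12Q → Q_m = 76.12179.
Price P_m = 145 − 0.72·76.12179 = 90.19231; MC(Q_m) = 26.25 + 0.12·76.12179 = 35.38461.
Competitive Q* = 141.36905, so ΔQ = 65.24726; wedge = 90.19231 − 35.38461 = 54.8077.
Deadweight loss = ½ × 65.24726 × 54.8077 = 1788.03.

1788.03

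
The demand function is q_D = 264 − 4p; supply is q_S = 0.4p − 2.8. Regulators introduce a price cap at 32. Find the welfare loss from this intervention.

In inverse form: demand p = 66 − 0.25q, supply p = 7 + 2.5q.
Competitive equilibrium: 66 − 0.25q = 7 + 2.5q → q* = 21.4545, p* = 60.6364.
At the ceiling p = 32, quantity supplied = (32 − 7)/2.5 = 10.
Willingness to pay at q' = 10: 66 − 0.25·10 = 63.5.
Δq = 21.4545 − 10 = 11.4545; wedge = 63.5 − 32 = 31.5.
The triangle = ½ × 11.4545 × 31.5 = 180.41.

180.41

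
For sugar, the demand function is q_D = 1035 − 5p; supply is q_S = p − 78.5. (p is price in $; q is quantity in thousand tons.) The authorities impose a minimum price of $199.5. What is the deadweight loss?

In inverse form: demand p = 207 − 0.2q, supply p = 78.5 + q.
Competitive equilibrium: 207 − 0.2q = 78.5 + q → q* = 107.0833, p* = 185.5833.
At the floor p = 199.5, quantity demanded = (207 − 199.5)/0.2 = 37.5.
Sellers' marginal cost at q' = 37.5: 78.5 + 1·37.5 = 116.
Δq = 107.0833 − 37.5 = 69.5833; wedge = 199.5 − 116 = 83.5.
Deadweight loss = ½ × 69.5833 × 83.5 = $2905.10 thousand.

$2905.10 thousand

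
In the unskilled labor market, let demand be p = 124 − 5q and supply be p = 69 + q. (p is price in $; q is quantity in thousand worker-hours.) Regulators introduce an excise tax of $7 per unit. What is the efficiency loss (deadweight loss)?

$4.08 thousand

Competitive equilibrium: 124 − 5q = 69 + q → q* = 9.1667, p* = 78.1667.
With the tax, the buyer price exceeds the seller price by 7: (124 − 5q) − (69 + q) = 7 → q' = 8.
Δq = 9.1667 − 8 = 1.1667; the wedge equals the tax, 7.
Deadweight loss = ½ × 1.1667 × 7 = $4.08 thousand.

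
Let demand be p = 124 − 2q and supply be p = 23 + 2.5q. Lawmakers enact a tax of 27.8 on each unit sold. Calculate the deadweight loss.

Competitive equilibrium: 124 − 2q = 23 + 2.5q → q* = 22.4444, p* = 79.1111.
With the tax, the buyer price exceeds the seller price by 27.8: (124 − 2q) − (23 + 2.5q) = 27.8 → q' = 16.2667.
Δq = 22.4444 − 16.2667 = 6.1777; the wedge equals the tax, 27.8.
Deadweight loss = ½ × 6.1777 × 27.8 = 85.87.

85.87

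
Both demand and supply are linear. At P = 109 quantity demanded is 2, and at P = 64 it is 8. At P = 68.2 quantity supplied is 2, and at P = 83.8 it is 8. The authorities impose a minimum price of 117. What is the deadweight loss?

Demand slope = (64 − 109)/(8 − 2) = −7.5, so P = 124 − 7.5Q.
Supply slope = (83.8 − 68.2)/(8 − 2) = 2.6, so P = 63 + 2.6Q.
Competitive equilibrium: 124 − 7.5Q = 63 + 2.6Q → Q* = 6.0396, P* = 78.703.
At the floor P = 117, quantity demanded = (124 − 117)/7.5 = 0.9333.
Sellers' marginal cost at Q' = 0.9333: 63 + 2.6·0.9333 = 65.4266.
ΔQ = 6.0396 − 0.9333 = 5.1063; wedge = 117 − 65.4266 = 51.5734.
Deadweight loss = ½ × 5.1063 × 51.5734 = 131.67.

131.67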